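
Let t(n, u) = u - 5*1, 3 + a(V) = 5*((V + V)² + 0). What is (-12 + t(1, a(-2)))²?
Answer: 3600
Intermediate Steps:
a(V) = -3 + 20*V² (a(V) = -3 + 5*((V + V)² + 0) = -3 + 5*((2*V)² + 0) = -3 + 5*(4*V² + 0) = -3 + 5*(4*V²) = -3 + 20*V²)
t(n, u) = -5 + u (t(n, u) = u - 5 = -5 + u)
(-12 + t(1, a(-2)))² = (-12 + (-5 + (-3 + 20*(-2)²)))² = (-12 + (-5 + (-3 + 20*4)))² = (-12 + (-5 + (-3 + 80)))² = (-12 + (-5 + 77))² = (-12 + 72)² = 60² = 3600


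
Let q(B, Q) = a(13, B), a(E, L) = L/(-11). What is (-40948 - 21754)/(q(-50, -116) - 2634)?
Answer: 344861/14462 ≈ 23.846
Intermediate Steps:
a(E, L) = -L/11 (a(E, L) = L*(-1/11) = -L/11)
q(B, Q) = -B/11
(-40948 - 21754)/(q(-50, -116) - 2634) = (-40948 - 21754)/(-1/11*(-50) - 2634) = -62702/(50/11 - 2634) = -62702/(-28924/11) = -62702*(-11/28924) = 344861/14462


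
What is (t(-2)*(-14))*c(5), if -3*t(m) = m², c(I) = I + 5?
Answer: 560/3 ≈ 186.67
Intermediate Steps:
c(I) = 5 + I
t(m) = -m²/3
(t(-2)*(-14))*c(5) = (-⅓*(-2)²*(-14))*(5 + 5) = (-⅓*4*(-14))*10 = -4/3*(-14)*10 = (56/3)*10 = 560/3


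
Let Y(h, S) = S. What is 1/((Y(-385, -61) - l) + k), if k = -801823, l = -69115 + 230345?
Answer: -1/963114 ≈ -1.0383e-6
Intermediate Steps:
l = 161230
1/((Y(-385, -61) - l) + k) = 1/((-61 - 1*161230) - 801823) = 1/((-61 - 161230) - 801823) = 1/(-161291 - 801823) = 1/(-963114) = -1/963114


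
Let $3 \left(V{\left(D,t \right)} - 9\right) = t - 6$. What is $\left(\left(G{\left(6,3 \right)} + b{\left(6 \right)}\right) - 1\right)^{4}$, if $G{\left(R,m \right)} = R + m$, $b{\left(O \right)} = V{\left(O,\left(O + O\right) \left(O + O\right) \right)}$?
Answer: $15752961$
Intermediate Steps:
$V{\left(D,t \right)} = 7 + \frac{t}{3}$ ($V{\left(D,t \right)} = 9 + \frac{t - 6}{3} = 9 + \frac{-6 + t}{3} = 9 + \left(-2 + \frac{t}{3}\right) = 7 + \frac{t}{3}$)
$b{\left(O \right)} = 7 + \frac{4 O^{2}}{3}$ ($b{\left(O \right)} = 7 + \frac{\left(O + O\right) \left(O + O\right)}{3} = 7 + \frac{2 O 2 O}{3} = 7 + \frac{4 O^{2}}{3}$)
$\left(\left(G{\left(6,3 \right)} + b{\left(6 \right)}\right) - 1\right)^{4} = \left(\left(\left(6 + 3\right) + \left(7 + \frac{4 \cdot 6^{2}}{3}\right)\right) - 1\right)^{4} = \left(\left(9 + \left(7 + \frac{4}{3} \cdot 36\right)\right) - 1\right)^{4} = \left(\left(9 + \left(7 + 48\right)\right) - 1\right)^{4} = \left(\left(9 + 55\right) - 1\right)^{4} = \left(64 - 1\right)^{4} = 63^{4} = 15752961$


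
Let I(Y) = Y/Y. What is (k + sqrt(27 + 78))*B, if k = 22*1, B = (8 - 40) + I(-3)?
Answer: -682 - 31*sqrt(105) ≈ -999.66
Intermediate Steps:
I(Y) = 1
B = -31 (B = (8 - 40) + 1 = -32 + 1 = -31)
k = 22
(k + sqrt(27 + 78))*B = (22 + sqrt(27 + 78))*(-31) = (22 + sqrt(105))*(-31) = -682 - 31*sqrt(105)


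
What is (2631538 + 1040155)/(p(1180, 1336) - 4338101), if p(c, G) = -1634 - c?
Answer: -3671693/4340915 ≈ -0.84583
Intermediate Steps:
(2631538 + 1040155)/(p(1180, 1336) - 4338101) = (2631538 + 1040155)/((-1634 - 1*1180) - 4338101) = 3671693/((-1634 - 1180) - 4338101) = 3671693/(-2814 - 4338101) = 3671693/(-4340915) = 3671693*(-1/4340915) = -3671693/4340915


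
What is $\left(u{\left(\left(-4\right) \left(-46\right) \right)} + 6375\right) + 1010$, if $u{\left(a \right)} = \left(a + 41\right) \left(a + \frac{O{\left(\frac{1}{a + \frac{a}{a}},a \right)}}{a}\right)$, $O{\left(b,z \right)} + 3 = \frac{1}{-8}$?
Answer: $\frac{71805895}{1472} \approx 48781.0$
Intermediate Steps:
$O{\left(b,z \right)} = - \frac{25}{8}$ ($O{\left(b,z \right)} = -3 + \frac{1}{-8} = -3 - \frac{1}{8} = - \frac{25}{8}$)
$u{\left(a \right)} = \left(41 + a\right) \left(a - \frac{25}{8 a}\right)$ ($u{\left(a \right)} = \left(a + 41\right) \left(a - \frac{25}{8 a}\right) = \left(41 + a\right) \left(a - \frac{25}{8 a}\right)$)
$\left(u{\left(\left(-4\right) \left(-46\right) \right)} + 6375\right) + 1010 = \left(\left(- \frac{25}{8} + \left(\left(-4\right) \left(-46\right)\right)^{2} + 41 \left(\left(-4\right) \left(-46\right)\right) - \frac{1025}{8 \left(\left(-4\right) \left(-46\right)\right)}\right) + 6375\right) + 1010 = \left(\left(- \frac{25}{8} + 184^{2} + 41 \cdot 184 - \frac{1025}{8 \cdot 184}\right) + 6375\right) + 1010 = \left(\left(- \frac{25}{8} + 33856 + 7544 - \frac{1025}{1472}\right) + 6375\right) + 1010 = \left(\frac{60935175}{1472} + 6375\right) + 1010 = \frac{70319175}{1472} + 1010 = \frac{71805895}{1472}$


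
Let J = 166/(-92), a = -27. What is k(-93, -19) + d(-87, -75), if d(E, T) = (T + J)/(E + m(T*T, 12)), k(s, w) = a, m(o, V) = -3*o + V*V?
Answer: -20884423/773628 ≈ -26.995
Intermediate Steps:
m(o, V) = V² - 3*o (m(o, V) = -3*o + V² = V² - 3*o)
J = -83/46 (J = 166*(-1/92) = -83/46 ≈ -1.8043)
k(s, w) = -27
d(E, T) = (-83/46 + T)/(144 + E - 3*T²) (d(E, T) = (T - 83/46)/(E + (12² - 3*T*T)) = (-83/46 + T)/(E + (144 - 3*T²)) = (-83/46 + T)/(144 + E - 3*T²))
k(-93, -19) + d(-87, -75) = -27 + (-83/46 - 75)/(144 - 87 - 3*(-75)²) = -27 - 3533/46/(144 - 87 - 3*5625) = -27 - 3533/46/(144 - 87 - 16875) = -27 - 3533/46/(-16818) = -27 - 1/16818*(-3533/46) = -27 + 3533/773628 = -20884423/773628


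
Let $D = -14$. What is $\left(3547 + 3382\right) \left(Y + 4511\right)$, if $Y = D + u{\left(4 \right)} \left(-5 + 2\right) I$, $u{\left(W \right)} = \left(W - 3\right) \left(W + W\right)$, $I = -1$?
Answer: $31326009$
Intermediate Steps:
$u{\left(W \right)} = 2 W \left(-3 + W\right)$ ($u{\left(W \right)} = \left(-3 + W\right) 2 W = 2 W \left(-3 + W\right)$)
$Y = 10$ ($Y = -14 + 2 \cdot 4 \left(-3 + 4\right) \left(-5 + 2\right) \left(-1\right) = -14 + 2 \cdot 4 \cdot 1 \left(\left(-3\right) \left(-1\right)\right) = -14 + 8 \cdot 3 = -14 + 24 = 10$)
$\left(3547 + 3382\right) \left(Y + 4511\right) = \left(3547 + 3382\right) \left(10 + 4511\right) = 6929 \cdot 4521 = 31326009$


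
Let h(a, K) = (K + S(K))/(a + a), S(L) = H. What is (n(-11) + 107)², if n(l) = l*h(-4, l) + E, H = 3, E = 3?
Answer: 9801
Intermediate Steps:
S(L) = 3
h(a, K) = (3 + K)/(2*a) (h(a, K) = (K + 3)/(a + a) = (3 + K)/((2*a)) = (3 + K)*(1/(2*a)) = (3 + K)/(2*a))
n(l) = 3 + l*(-3/8 - l/8) (n(l) = l*((½)*(3 + l)/(-4)) + 3 = l*((½)*(-¼)*(3 + l)) + 3 = l*(-3/8 - l/8) + 3 = 3 + l*(-3/8 - l/8))
(n(-11) + 107)² = ((3 - ⅛*(-11)*(3 - 11)) + 107)² = ((3 - ⅛*(-11)*(-8)) + 107)² = ((3 - 11) + 107)² = (-8 + 107)² = 99² = 9801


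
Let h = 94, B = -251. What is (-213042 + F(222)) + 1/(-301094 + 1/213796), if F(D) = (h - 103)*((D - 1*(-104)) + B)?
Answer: -13757538792266887/64372692823 ≈ -2.1372e+5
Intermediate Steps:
F(D) = 1323 - 9*D (F(D) = (94 - 103)*((D - 1*(-104)) - 251) = -9*((D + 104) - 251) = -9*((104 + D) - 251) = -9*(-147 + D) = 1323 - 9*D)
(-213042 + F(222)) + 1/(-301094 + 1/213796) = (-213042 + (1323 - 9*222)) + 1/(-301094 + 1/213796) = (-213042 + (1323 - 1998)) + 1/(-301094 + 1/213796) = (-213042 - 675) + 1/(-64372692823/213796) = -213717 - 213796/64372692823 = -13757538792266887/64372692823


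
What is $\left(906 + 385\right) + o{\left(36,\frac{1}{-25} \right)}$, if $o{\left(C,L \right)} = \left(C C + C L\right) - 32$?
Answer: $\frac{63839}{25} \approx 2553.6$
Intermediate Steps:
$o{\left(C,L \right)} = -32 + C^{2} + C L$ ($o{\left(C,L \right)} = \left(C^{2} + C L\right) - 32 = -32 + C^{2} + C L$)
$\left(906 + 385\right) + o{\left(36,\frac{1}{-25} \right)} = \left(906 + 385\right) + \left(-32 + 36^{2} + \frac{36}{-25}\right) = 1291 + \left(-32 + 1296 + 36 \left(- \frac{1}{25}\right)\right) = 1291 - - \frac{31564}{25} = 1291 + \frac{31564}{25} = \frac{63839}{25}$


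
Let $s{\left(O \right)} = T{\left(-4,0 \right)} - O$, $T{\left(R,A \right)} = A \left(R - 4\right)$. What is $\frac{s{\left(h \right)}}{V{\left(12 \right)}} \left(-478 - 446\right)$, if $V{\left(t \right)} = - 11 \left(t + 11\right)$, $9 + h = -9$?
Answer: $\frac{1512}{23} \approx 65.739$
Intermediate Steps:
$h = -18$ ($h = -9 - 9 = -18$)
$T{\left(R,A \right)} = A \left(-4 + R\right)$
$s{\left(O \right)} = - O$ ($s{\left(O \right)} = 0 \left(-4 - 4\right) - O = 0 \left(-8\right) - O = 0 - O = - O$)
$V{\left(t \right)} = -121 - 11 t$ ($V{\left(t \right)} = - 11 \left(11 + t\right) = -121 - 11 t$)
$\frac{s{\left(h \right)}}{V{\left(12 \right)}} \left(-478 - 446\right) = \frac{\left(-1\right) \left(-18\right)}{-121 - 132} \left(-478 - 446\right) = \frac{18}{-121 - 132} \left(-924\right) = \frac{18}{-253} \left(-924\right) = 18 \left(- \frac{1}{253}\right) \left(-924\right) = \left(- \frac{18}{253}\right) \left(-924\right) = \frac{1512}{23}$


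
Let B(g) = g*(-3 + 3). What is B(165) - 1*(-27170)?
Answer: 27170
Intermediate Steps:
B(g) = 0 (B(g) = g*0 = 0)
B(165) - 1*(-27170) = 0 - 1*(-27170) = 0 + 27170 = 27170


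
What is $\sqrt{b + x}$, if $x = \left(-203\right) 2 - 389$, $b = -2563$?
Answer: $i \sqrt{3358} \approx 57.948 i$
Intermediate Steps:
$x = -795$ ($x = -406 - 389 = -795$)
$\sqrt{b + x} = \sqrt{-2563 - 795} = \sqrt{-3358} = i \sqrt{3358}$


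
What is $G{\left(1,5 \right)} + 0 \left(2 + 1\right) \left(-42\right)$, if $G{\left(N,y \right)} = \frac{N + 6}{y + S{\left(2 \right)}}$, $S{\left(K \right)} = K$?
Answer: $1$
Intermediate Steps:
$G{\left(N,y \right)} = \frac{6 + N}{2 + y}$ ($G{\left(N,y \right)} = \frac{N + 6}{y + 2} = \frac{6 + N}{2 + y}$)
$G{\left(1,5 \right)} + 0 \left(2 + 1\right) \left(-42\right) = \frac{6 + 1}{2 + 5} + 0 \left(2 + 1\right) \left(-42\right) = \frac{1}{7} \cdot 7 + 0 \cdot 3 \left(-42\right) = \frac{1}{7} \cdot 7 + 0 \left(-42\right) = 1 + 0 = 1$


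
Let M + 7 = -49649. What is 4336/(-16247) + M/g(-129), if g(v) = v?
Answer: 268733896/698621 ≈ 384.66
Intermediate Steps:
M = -49656 (M = -7 - 49649 = -49656)
4336/(-16247) + M/g(-129) = 4336/(-16247) - 49656/(-129) = 4336*(-1/16247) - 49656*(-1/129) = -4336/16247 + 16552/43 = 268733896/698621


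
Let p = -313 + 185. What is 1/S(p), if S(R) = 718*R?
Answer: -1/91904 ≈ -1.0881e-5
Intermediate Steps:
p = -128
1/S(p) = 1/(718*(-128)) = 1/(-91904) = -1/91904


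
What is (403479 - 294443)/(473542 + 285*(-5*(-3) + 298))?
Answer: 109036/562747 ≈ 0.19376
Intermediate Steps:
(403479 - 294443)/(473542 + 285*(-5*(-3) + 298)) = 109036/(473542 + 285*(15 + 298)) = 109036/(473542 + 285*313) = 109036/(473542 + 89205) = 109036/562747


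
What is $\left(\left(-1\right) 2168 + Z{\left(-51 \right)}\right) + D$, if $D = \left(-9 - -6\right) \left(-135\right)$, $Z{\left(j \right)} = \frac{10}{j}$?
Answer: $- \frac{89923}{51} \approx -1763.2$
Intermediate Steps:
$D = 405$ ($D = \left(-9 + 6\right) \left(-135\right) = \left(-3\right) \left(-135\right) = 405$)
$\left(\left(-1\right) 2168 + Z{\left(-51 \right)}\right) + D = \left(\left(-1\right) 2168 + \frac{10}{-51}\right) + 405 = \left(-2168 + 10 \left(- \frac{1}{51}\right)\right) + 405 = \left(-2168 - \frac{10}{51}\right) + 405 = - \frac{110578}{51} + 405 = - \frac{89923}{51}$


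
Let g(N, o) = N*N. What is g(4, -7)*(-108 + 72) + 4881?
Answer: 4305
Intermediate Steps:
g(N, o) = N**2
g(4, -7)*(-108 + 72) + 4881 = 4**2*(-108 + 72) + 4881 = 16*(-36) + 4881 = -576 + 4881 = 4305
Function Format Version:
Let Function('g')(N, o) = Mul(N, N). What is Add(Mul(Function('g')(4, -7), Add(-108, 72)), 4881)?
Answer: 4305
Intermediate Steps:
Function('g')(N, o) = Pow(N, 2)
Add(Mul(Function('g')(4, -7), Add(-108, 72)), 4881) = Add(Mul(Pow(4, 2), Add(-108, 72)), 4881) = Add(Mul(16, -36), 4881) = Add(-576, 4881) = 4305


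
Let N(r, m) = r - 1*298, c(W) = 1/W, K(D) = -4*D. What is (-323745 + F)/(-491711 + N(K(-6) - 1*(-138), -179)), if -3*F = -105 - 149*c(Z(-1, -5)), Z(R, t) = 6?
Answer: 5826631/8853246 ≈ 0.65813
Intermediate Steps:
N(r, m) = -298 + r (N(r, m) = r - 298 = -298 + r)
F = 779/18 (F = -(-105 - 149/6)/3 = -1/3*(-779/6) = 779/18 ≈ 43.278)
(-323745 + F)/(-491711 + N(K(-6) - 1*(-138), -179)) = (-323745 + 779/18)/(-491711 + (-298 + (-4*(-6) - 1*(-138)))) = -5826631/(18*(-491711 + (-298 + (24 + 138)))) = -5826631/(18*(-491711 + (-298 + 162))) = -5826631/(18*(-491711 - 136)) = -5826631/18/(-491847) = -5826631/18*(-1/491847) = 5826631/8853246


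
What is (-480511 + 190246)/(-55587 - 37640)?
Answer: 290265/93227 ≈ 3.1135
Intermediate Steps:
(-480511 + 190246)/(-55587 - 37640) = -290265/(-93227) = -290265*(-1/93227) = 290265/93227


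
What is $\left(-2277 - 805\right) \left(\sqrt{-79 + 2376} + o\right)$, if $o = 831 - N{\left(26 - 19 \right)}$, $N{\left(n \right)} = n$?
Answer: $-2539568 - 3082 \sqrt{2297} \approx -2.6873 \cdot 10^{6}$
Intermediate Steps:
$o = 824$ ($o = 831 - \left(26 - 19\right) = 831 - 7 = 824$)
$\left(-2277 - 805\right) \left(\sqrt{-79 + 2376} + o\right) = \left(-2277 - 805\right) \left(\sqrt{-79 + 2376} + 824\right) = - 3082 \left(\sqrt{2297} + 824\right) = - 3082 \left(824 + \sqrt{2297}\right) = -2539568 - 3082 \sqrt{2297}$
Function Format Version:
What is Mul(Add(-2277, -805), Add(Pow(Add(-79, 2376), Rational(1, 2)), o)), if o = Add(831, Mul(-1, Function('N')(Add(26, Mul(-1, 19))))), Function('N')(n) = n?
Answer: Add(-2539568, Mul(-3082, Pow(2297, Rational(1, 2)))) ≈ -2.6873e+6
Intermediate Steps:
o = 824 (o = Add(831, Mul(-1, Add(26, Mul(-1, 19)))) = Add(831, Mul(-1, Add(26, -19))) = Add(831, Mul(-1, 7)) = Add(831, -7) = 824)
Mul(Add(-2277, -805), Add(Pow(Add(-79, 2376), Rational(1, 2)), o)) = Mul(Add(-2277, -805), Add(Pow(Add(-79, 2376), Rational(1, 2)), 824)) = Mul(-3082, Add(Pow(2297, Rational(1, 2)), 824)) = Mul(-3082, Add(824, Pow(2297, Rational(1, 2)))) = Add(-2539568, Mul(-3082, Pow(2297, Rational(1, 2))))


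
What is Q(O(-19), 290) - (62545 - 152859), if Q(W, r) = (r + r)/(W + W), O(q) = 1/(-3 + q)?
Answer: 83934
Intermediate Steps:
Q(W, r) = r/W (Q(W, r) = (2*r)/((2*W)) = (2*r)*(1/(2*W)) = r/W)
Q(O(-19), 290) - (62545 - 152859) = 290/(1/(-3 - 19)) - (62545 - 152859) = 290/(1/(-22)) - 1*(-90314) = 290/(-1/22) + 90314 = 290*(-22) + 90314 = -6380 + 90314 = 83934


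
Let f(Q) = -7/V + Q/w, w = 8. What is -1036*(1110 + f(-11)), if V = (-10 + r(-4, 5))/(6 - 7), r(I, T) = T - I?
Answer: -2282567/2 ≈ -1.1413e+6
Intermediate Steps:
V = 1 (V = (-10 + (5 - 1*(-4)))/(6 - 7) = (-10 + (5 + 4))/(-1) = (-10 + 9)*(-1) = -1*(-1) = 1)
f(Q) = -7 + Q/8 (f(Q) = -7/1 + Q/8 = -7*1 + Q*(⅛) = -7 + Q/8)
-1036*(1110 + f(-11)) = -1036*(1110 + (-7 + (⅛)*(-11))) = -1036*(1110 + (-7 - 11/8)) = -1036*(1110 - 67/8) = -1036*8813/8 = -2282567/2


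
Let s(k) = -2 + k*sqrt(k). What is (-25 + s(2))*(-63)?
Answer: 1701 - 126*sqrt(2) ≈ 1522.8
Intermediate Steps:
s(k) = -2 + k**(3/2)
(-25 + s(2))*(-63) = (-25 + (-2 + 2**(3/2)))*(-63) = (-25 + (-2 + 2*sqrt(2)))*(-63) = (-27 + 2*sqrt(2))*(-63) = 1701 - 126*sqrt(2)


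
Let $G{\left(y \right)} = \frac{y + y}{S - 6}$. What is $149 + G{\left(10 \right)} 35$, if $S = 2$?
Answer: $-26$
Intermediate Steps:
$G{\left(y \right)} = - \frac{y}{2}$ ($G{\left(y \right)} = \frac{y + y}{2 - 6} = \frac{2 y}{-4} = 2 y \left(- \frac{1}{4}\right) = - \frac{y}{2}$)
$149 + G{\left(10 \right)} 35 = 149 + \left(- \frac{1}{2}\right) 10 \cdot 35 = 149 - 175 = -26$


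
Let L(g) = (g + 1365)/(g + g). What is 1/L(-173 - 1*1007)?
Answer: -472/37 ≈ -12.757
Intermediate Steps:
L(g) = (1365 + g)/(2*g) (L(g) = (1365 + g)/((2*g)) = (1365 + g)*(1/(2*g)) = (1365 + g)/(2*g))
1/L(-173 - 1*1007) = 1/((1365 + (-173 - 1*1007))/(2*(-173 - 1*1007))) = 1/((1365 + (-173 - 1007))/(2*(-173 - 1007))) = 1/((1/2)*(1365 - 1180)/(-1180)) = 1/((1/2)*(-1/1180)*185) = 1/(-37/472) = -472/37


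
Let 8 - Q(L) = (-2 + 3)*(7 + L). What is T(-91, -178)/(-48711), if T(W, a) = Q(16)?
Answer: 5/16237 ≈ 0.00030794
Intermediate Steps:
Q(L) = 1 - L (Q(L) = 8 - (-2 + 3)*(7 + L) = 8 - (7 + L) = 8 + (-7 - L) = 1 - L)
T(W, a) = -15 (T(W, a) = 1 - 1*16 = 1 - 16 = -15)
T(-91, -178)/(-48711) = -15/(-48711) = -15*(-1/48711) = 5/16237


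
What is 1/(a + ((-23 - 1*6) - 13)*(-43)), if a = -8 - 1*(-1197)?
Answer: 1/2995 ≈ 0.00033389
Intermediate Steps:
a = 1189 (a = -8 + 1197 = 1189)
1/(a + ((-23 - 1*6) - 13)*(-43)) = 1/(1189 + ((-23 - 1*6) - 13)*(-43)) = 1/(1189 + ((-23 - 6) - 13)*(-43)) = 1/(1189 + (-29 - 13)*(-43)) = 1/(1189 - 42*(-43)) = 1/(1189 + 1806) = 1/2995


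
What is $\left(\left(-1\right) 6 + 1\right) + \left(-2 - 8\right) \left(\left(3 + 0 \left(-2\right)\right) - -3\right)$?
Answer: $-65$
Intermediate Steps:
$\left(\left(-1\right) 6 + 1\right) + \left(-2 - 8\right) \left(\left(3 + 0 \left(-2\right)\right) - -3\right) = \left(-6 + 1\right) + \left(-2 - 8\right) \left(\left(3 + 0\right) + \left(-1 + 4\right)\right) = -5 - 10 \left(3 + 3\right) = -5 - 60 = -65$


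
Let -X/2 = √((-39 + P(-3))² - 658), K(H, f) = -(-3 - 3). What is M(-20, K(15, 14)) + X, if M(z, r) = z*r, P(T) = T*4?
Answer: -120 - 2*√1943 ≈ -208.16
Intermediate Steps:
P(T) = 4*T
K(H, f) = 6 (K(H, f) = -1*(-6) = 6)
M(z, r) = r*z
X = -2*√1943 (X = -2*√((-39 + 4*(-3))² - 658) = -2*√((-39 - 12)² - 658) = -2*√((-51)² - 658) = -2*√(2601 - 658) = -2*√1943 ≈ -88.159)
M(-20, K(15, 14)) + X = 6*(-20) - 2*√1943 = -120 - 2*√1943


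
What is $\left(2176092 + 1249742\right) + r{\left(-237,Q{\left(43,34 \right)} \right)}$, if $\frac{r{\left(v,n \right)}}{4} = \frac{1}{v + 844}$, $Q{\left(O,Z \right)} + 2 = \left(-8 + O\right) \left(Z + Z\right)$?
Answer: $\frac{2079481242}{607} \approx 3.4258 \cdot 10^{6}$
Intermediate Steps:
$Q{\left(O,Z \right)} = -2 + 2 Z \left(-8 + O\right)$ ($Q{\left(O,Z \right)} = -2 + \left(-8 + O\right) \left(Z + Z\right) = -2 + \left(-8 + O\right) 2 Z = -2 + 2 Z \left(-8 + O\right)$)
$r{\left(v,n \right)} = \frac{4}{844 + v}$ ($r{\left(v,n \right)} = \frac{4}{v + 844} = \frac{4}{844 + v}$)
$\left(2176092 + 1249742\right) + r{\left(-237,Q{\left(43,34 \right)} \right)} = \left(2176092 + 1249742\right) + \frac{4}{844 - 237} = 3425834 + \frac{4}{607} = \frac{2079481242}{607}$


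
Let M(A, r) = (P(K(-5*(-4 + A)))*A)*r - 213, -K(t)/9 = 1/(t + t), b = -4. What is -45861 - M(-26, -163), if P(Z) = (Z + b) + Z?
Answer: -711043/25 ≈ -28442.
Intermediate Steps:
K(t) = -9/(2*t) (K(t) = -9/(t + t) = -9*1/(2*t) = -9/(2*t))
P(Z) = -4 + 2*Z (P(Z) = (Z - 4) + Z = (-4 + Z) + Z = -4 + 2*Z)
M(A, r) = -213 + A*r*(-4 - 9/(20 - 5*A)) (M(A, r) = ((-4 + 2*(-9*(-1/(5*(-4 + A)))/2))*A)*r - 213 = ((-4 + 2*(-9/(2*(20 - 5*A))))*A)*r - 213 = ((-4 - 9/(20 - 5*A))*A)*r - 213 = (A*(-4 - 9/(20 - 5*A)))*r - 213 = A*r*(-4 - 9/(20 - 5*A)) - 213 = -213 + A*r*(-4 - 9/(20 - 5*A)))
-45861 - M(-26, -163) = -45861 - (4260 - 1065*(-26) - 1*(-26)*(-163)*(-89 + 20*(-26)))/(5*(-4 - 26)) = -45861 - (4260 + 27690 - 1*(-26)*(-163)*(-89 - 520))/(5*(-30)) = -45861 - (-1)*(4260 + 27690 - 1*(-26)*(-163)*(-609))/(5*30) = -45861 - (-1)*(4260 + 27690 + 2580942)/(5*30) = -45861 - (-1)*2612892/(5*30) = -45861 - 1*(-435482/25) = -45861 + 435482/25 = -711043/25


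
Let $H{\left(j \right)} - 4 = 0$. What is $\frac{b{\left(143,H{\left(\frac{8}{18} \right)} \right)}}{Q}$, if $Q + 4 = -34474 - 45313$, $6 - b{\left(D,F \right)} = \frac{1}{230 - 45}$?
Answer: $- \frac{1109}{14761335} \approx -7.5129 \cdot 10^{-5}$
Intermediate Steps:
$H{\left(j \right)} = 4$ ($H{\left(j \right)} = 4 + 0 = 4$)
$b{\left(D,F \right)} = \frac{1109}{185}$ ($b{\left(D,F \right)} = 6 - \frac{1}{230 - 45} = 6 - \frac{1}{185} = \frac{1109}{185}$)
$Q = -79791$ ($Q = -4 - 79787 = -79791$)
$\frac{b{\left(143,H{\left(\frac{8}{18} \right)} \right)}}{Q} = \frac{1109}{185 \left(-79791\right)} = \frac{1109}{185} \left(- \frac{1}{79791}\right) = - \frac{1109}{14761335}$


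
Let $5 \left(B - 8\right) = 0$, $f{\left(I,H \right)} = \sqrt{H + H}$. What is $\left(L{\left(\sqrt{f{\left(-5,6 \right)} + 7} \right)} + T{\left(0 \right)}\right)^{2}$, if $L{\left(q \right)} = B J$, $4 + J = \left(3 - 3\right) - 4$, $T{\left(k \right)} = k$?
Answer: $4096$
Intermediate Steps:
$J = -8$ ($J = -4 + \left(\left(3 - 3\right) - 4\right) = -4 + \left(0 - 4\right) = -4 - 4 = -8$)
$f{\left(I,H \right)} = \sqrt{2} \sqrt{H}$ ($f{\left(I,H \right)} = \sqrt{2 H} = \sqrt{2} \sqrt{H}$)
$B = 8$ ($B = 8 + \frac{1}{5} \cdot 0 = 8 + 0 = 8$)
$L{\left(q \right)} = -64$ ($L{\left(q \right)} = 8 \left(-8\right) = -64$)
$\left(L{\left(\sqrt{f{\left(-5,6 \right)} + 7} \right)} + T{\left(0 \right)}\right)^{2} = \left(-64 + 0\right)^{2} = \left(-64\right)^{2} = 4096$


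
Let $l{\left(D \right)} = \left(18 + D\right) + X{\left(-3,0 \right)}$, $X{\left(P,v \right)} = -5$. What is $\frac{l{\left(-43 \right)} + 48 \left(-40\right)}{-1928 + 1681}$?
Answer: $\frac{150}{19} \approx 7.8947$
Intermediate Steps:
$l{\left(D \right)} = 13 + D$ ($l{\left(D \right)} = \left(18 + D\right) - 5 = 13 + D$)
$\frac{l{\left(-43 \right)} + 48 \left(-40\right)}{-1928 + 1681} = \frac{\left(13 - 43\right) + 48 \left(-40\right)}{-1928 + 1681} = \frac{-30 - 1920}{-247} = \left(-1950\right) \left(- \frac{1}{247}\right) = \frac{150}{19}$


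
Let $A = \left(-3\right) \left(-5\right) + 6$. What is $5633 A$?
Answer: $118293$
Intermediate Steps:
$A = 21$ ($A = 15 + 6 = 21$)
$5633 A = 5633 \cdot 21 = 118293$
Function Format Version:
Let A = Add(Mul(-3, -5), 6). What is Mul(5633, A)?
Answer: 118293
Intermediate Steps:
A = 21 (A = Add(15, 6) = 21)
Mul(5633, A) = Mul(5633, 21) = 118293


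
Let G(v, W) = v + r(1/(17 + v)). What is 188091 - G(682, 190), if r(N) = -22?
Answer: 187431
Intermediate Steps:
G(v, W) = -22 + v (G(v, W) = v - 22 = -22 + v)
188091 - G(682, 190) = 188091 - (-22 + 682) = 188091 - 1*660 = 188091 - 660 = 187431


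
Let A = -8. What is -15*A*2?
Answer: 240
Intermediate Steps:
-15*A*2 = -15*(-8)*2 = 120*2 = 240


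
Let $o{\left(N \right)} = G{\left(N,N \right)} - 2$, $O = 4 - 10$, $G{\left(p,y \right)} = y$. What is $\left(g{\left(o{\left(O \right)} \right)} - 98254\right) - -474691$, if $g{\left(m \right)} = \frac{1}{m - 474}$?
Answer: $\frac{181442633}{482} \approx 3.7644 \cdot 10^{5}$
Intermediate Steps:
$O = -6$
$o{\left(N \right)} = -2 + N$ ($o{\left(N \right)} = N - 2 = -2 + N$)
$g{\left(m \right)} = \frac{1}{-474 + m}$
$\left(g{\left(o{\left(O \right)} \right)} - 98254\right) - -474691 = \left(\frac{1}{-474 - 8} - 98254\right) - -474691 = \left(\frac{1}{-474 - 8} - 98254\right) + 474691 = \left(\frac{1}{-482} - 98254\right) + 474691 = \left(- \frac{1}{482} - 98254\right) + 474691 = - \frac{47358429}{482} + 474691 = \frac{181442633}{482}$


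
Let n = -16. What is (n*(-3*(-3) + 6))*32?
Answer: -7680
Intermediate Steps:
(n*(-3*(-3) + 6))*32 = -16*(-3*(-3) + 6)*32 = -16*(9 + 6)*32 = -16*15*32 = -240*32 = -7680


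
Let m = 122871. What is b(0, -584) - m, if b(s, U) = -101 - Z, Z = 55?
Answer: -123027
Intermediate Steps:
b(s, U) = -156 (b(s, U) = -101 - 1*55 = -101 - 55 = -156)
b(0, -584) - m = -156 - 1*122871 = -156 - 122871 = -123027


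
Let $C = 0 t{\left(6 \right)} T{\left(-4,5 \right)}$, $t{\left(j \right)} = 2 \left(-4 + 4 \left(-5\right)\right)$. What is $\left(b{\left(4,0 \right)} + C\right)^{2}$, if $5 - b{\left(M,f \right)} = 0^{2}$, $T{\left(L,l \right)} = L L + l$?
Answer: $25$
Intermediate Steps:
$T{\left(L,l \right)} = l + L^{2}$ ($T{\left(L,l \right)} = L^{2} + l = l + L^{2}$)
$b{\left(M,f \right)} = 5$ ($b{\left(M,f \right)} = 5 - 0^{2} = 5 - 0 = 5 + 0 = 5$)
$t{\left(j \right)} = -48$ ($t{\left(j \right)} = 2 \left(-4 - 20\right) = 2 \left(-24\right) = -48$)
$C = 0$ ($C = 0 \left(-48\right) \left(5 + \left(-4\right)^{2}\right) = 0 \left(5 + 16\right) = 0 \cdot 21 = 0$)
$\left(b{\left(4,0 \right)} + C\right)^{2} = \left(5 + 0\right)^{2} = 5^{2} = 25$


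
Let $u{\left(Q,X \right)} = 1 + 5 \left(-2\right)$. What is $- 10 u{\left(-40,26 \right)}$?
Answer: $90$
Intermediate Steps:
$u{\left(Q,X \right)} = -9$ ($u{\left(Q,X \right)} = 1 - 10 = -9$)
$- 10 u{\left(-40,26 \right)} = \left(-10\right) \left(-9\right) = 90$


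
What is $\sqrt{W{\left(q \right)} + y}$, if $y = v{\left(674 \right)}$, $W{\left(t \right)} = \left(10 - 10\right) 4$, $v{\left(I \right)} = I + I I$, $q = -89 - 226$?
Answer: $15 \sqrt{2022} \approx 674.5$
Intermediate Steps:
$q = -315$ ($q = -89 - 226 = -315$)
$v{\left(I \right)} = I + I^{2}$
$W{\left(t \right)} = 0$ ($W{\left(t \right)} = 0 \cdot 4 = 0$)
$y = 454950$ ($y = 674 \left(1 + 674\right) = 674 \cdot 675 = 454950$)
$\sqrt{W{\left(q \right)} + y} = \sqrt{0 + 454950} = \sqrt{454950} = 15 \sqrt{2022}$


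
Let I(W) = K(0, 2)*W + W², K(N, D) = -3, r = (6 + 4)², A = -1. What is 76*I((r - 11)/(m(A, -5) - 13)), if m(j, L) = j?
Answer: 221521/49 ≈ 4520.8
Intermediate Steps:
r = 100 (r = 10² = 100)
I(W) = W² - 3*W (I(W) = -3*W + W² = W² - 3*W)
76*I((r - 11)/(m(A, -5) - 13)) = 76*(((100 - 11)/(-1 - 13))*(-3 + (100 - 11)/(-1 - 13))) = 76*((89/(-14))*(-3 + 89/(-14))) = 76*((89*(-1/14))*(-3 + 89*(-1/14))) = 76*(-89*(-3 - 89/14)/14) = 76*(-89/14*(-131/14)) = 76*(11659/196) = 221521/49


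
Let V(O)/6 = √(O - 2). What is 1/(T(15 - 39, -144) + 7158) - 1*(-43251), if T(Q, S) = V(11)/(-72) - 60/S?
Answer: 1857587205/42949 ≈ 43251.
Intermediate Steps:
V(O) = 6*√(-2 + O) (V(O) = 6*√(O - 2) = 6*√(-2 + O))
T(Q, S) = -¼ - 60/S (T(Q, S) = (6*√(-2 + 11))/(-72) - 60/S = (6*√9)*(-1/72) - 60/S = (6*3)*(-1/72) - 60/S = 18*(-1/72) - 60/S = -¼ - 60/S)
1/(T(15 - 39, -144) + 7158) - 1*(-43251) = 1/((¼)*(-240 - 1*(-144))/(-144) + 7158) - 1*(-43251) = 1/((¼)*(-1/144)*(-240 + 144) + 7158) + 43251 = 1/((¼)*(-1/144)*(-96) + 7158) + 43251 = 1/(⅙ + 7158) + 43251 = 1/(42949/6) + 43251 = 6/42949 + 43251 = 1857587205/42949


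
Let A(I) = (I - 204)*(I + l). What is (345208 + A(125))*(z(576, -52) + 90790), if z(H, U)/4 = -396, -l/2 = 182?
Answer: 32478923334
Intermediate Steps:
l = -364 (l = -2*182 = -364)
z(H, U) = -1584 (z(H, U) = 4*(-396) = -1584)
A(I) = (-364 + I)*(-204 + I) (A(I) = (I - 204)*(I - 364) = (-204 + I)*(-364 + I) = (-364 + I)*(-204 + I))
(345208 + A(125))*(z(576, -52) + 90790) = (345208 + (74256 + 125**2 - 568*125))*(-1584 + 90790) = (345208 + (74256 + 15625 - 71000))*89206 = (345208 + 18881)*89206 = 364089*89206 = 32478923334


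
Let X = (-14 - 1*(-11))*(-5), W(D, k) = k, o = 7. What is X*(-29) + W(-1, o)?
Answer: -428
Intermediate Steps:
X = 15 (X = (-14 + 11)*(-5) = -3*(-5) = 15)
X*(-29) + W(-1, o) = 15*(-29) + 7 = -435 + 7 = -428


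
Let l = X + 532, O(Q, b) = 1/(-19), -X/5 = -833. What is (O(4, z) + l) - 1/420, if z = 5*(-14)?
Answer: 37481621/7980 ≈ 4696.9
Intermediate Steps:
z = -70
X = 4165 (X = -5*(-833) = 4165)
O(Q, b) = -1/19
l = 4697 (l = 4165 + 532 = 4697)
(O(4, z) + l) - 1/420 = (-1/19 + 4697) - 1/420 = 89242/19 - 1*1/420 = 89242/19 - 1/420 = 37481621/7980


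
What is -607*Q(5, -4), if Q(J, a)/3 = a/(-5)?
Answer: -7284/5 ≈ -1456.8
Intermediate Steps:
Q(J, a) = -3*a/5 (Q(J, a) = 3*(a/(-5)) = 3*(a*(-⅕)) = 3*(-a/5) = -3*a/5)
-607*Q(5, -4) = -(-1821)*(-4)/5 = -607*12/5 = -7284/5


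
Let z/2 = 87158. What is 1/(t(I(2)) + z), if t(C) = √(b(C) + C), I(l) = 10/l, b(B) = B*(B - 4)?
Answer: 87158/15193033923 - √10/30386067846 ≈ 5.7366e-6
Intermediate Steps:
z = 174316 (z = 2*87158 = 174316)
b(B) = B*(-4 + B)
t(C) = √(C + C*(-4 + C)) (t(C) = √(C*(-4 + C) + C) = √(C + C*(-4 + C)))
1/(t(I(2)) + z) = 1/(√((10/2)*(-3 + 10/2)) + 174316) = 1/(√((10*(½))*(-3 + 10*(½))) + 174316) = 1/(√(5*(-3 + 5)) + 174316) = 1/(√(5*2) + 174316) = 1/(√10 + 174316) = 1/(174316 + √10)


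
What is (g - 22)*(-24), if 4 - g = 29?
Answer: 1128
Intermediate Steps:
g = -25 (g = 4 - 1*29 = 4 - 29 = -25)
(g - 22)*(-24) = (-25 - 22)*(-24) = -47*(-24) = 1128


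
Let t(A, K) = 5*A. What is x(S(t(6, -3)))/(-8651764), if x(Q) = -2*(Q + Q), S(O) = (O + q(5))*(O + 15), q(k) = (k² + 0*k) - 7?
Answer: 2160/2162941 ≈ 0.00099864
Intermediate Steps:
q(k) = -7 + k² (q(k) = (k² + 0) - 7 = k² - 7 = -7 + k²)
S(O) = (15 + O)*(18 + O) (S(O) = (O + (-7 + 5²))*(O + 15) = (O + (-7 + 25))*(15 + O) = (O + 18)*(15 + O) = (18 + O)*(15 + O) = (15 + O)*(18 + O))
x(Q) = -4*Q
x(S(t(6, -3)))/(-8651764) = -4*(270 + (5*6)² + 33*(5*6))/(-8651764) = -4*(270 + 30² + 33*30)*(-1/8651764) = -4*(270 + 900 + 990)*(-1/8651764) = -4*2160*(-1/8651764) = -8640*(-1/8651764) = 2160/2162941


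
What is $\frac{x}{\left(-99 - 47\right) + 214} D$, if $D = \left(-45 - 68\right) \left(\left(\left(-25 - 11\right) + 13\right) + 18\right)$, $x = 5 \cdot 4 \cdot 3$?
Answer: $\frac{8475}{17} \approx 498.53$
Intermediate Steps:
$x = 60$ ($x = 20 \cdot 3 = 60$)
$D = 565$ ($D = - 113 \left(\left(-36 + 13\right) + 18\right) = - 113 \left(-23 + 18\right) = \left(-113\right) \left(-5\right) = 565$)
$\frac{x}{\left(-99 - 47\right) + 214} D = \frac{1}{\left(-99 - 47\right) + 214} \cdot 60 \cdot 565 = \frac{1}{-146 + 214} \cdot 60 \cdot 565 = \frac{1}{68} \cdot 60 \cdot 565 = \frac{15}{17} \cdot 565 = \frac{8475}{17}$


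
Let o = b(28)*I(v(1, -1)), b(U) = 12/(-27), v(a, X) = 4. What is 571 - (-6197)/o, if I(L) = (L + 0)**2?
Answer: -19229/64 ≈ -300.45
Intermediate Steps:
b(U) = -4/9 (b(U) = 12*(-1/27) = -4/9)
I(L) = L**2
o = -64/9 (o = -4/9*4**2 = -4/9*16 = -64/9 ≈ -7.1111)
571 - (-6197)/o = 571 - (-6197)/(-64/9) = 571 - (-6197)*(-9)/64 = 571 - 1*55773/64 = 571 - 55773/64 = -19229/64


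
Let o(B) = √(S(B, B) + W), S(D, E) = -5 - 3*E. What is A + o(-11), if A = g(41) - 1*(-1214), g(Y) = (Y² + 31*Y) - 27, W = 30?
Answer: 4139 + √58 ≈ 4146.6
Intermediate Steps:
g(Y) = -27 + Y² + 31*Y
A = 4139 (A = (-27 + 41² + 31*41) - 1*(-1214) = (-27 + 1681 + 1271) + 1214 = 2925 + 1214 = 4139)
o(B) = √(25 - 3*B) (o(B) = √((-5 - 3*B) + 30) = √(25 - 3*B))
A + o(-11) = 4139 + √(25 - 3*(-11)) = 4139 + √(25 + 33) = 4139 + √58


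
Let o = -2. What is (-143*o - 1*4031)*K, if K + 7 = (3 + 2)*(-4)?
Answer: 101115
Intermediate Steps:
K = -27 (K = -7 + (3 + 2)*(-4) = -7 + 5*(-4) = -7 - 20 = -27)
(-143*o - 1*4031)*K = (-143*(-2) - 1*4031)*(-27) = (286 - 4031)*(-27) = -3745*(-27) = 101115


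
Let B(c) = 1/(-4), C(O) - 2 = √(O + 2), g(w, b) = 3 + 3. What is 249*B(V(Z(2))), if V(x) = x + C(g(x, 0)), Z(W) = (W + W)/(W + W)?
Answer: -249/4 ≈ -62.250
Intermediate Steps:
g(w, b) = 6
C(O) = 2 + √(2 + O) (C(O) = 2 + √(O + 2) = 2 + √(2 + O))
Z(W) = 1 (Z(W) = (2*W)/((2*W)) = (2*W)*(1/(2*W)) = 1)
V(x) = 2 + x + 2*√2 (V(x) = x + (2 + √(2 + 6)) = x + (2 + √8) = x + (2 + 2*√2) = 2 + x + 2*√2)
B(c) = -¼
249*B(V(Z(2))) = 249*(-¼) = -249/4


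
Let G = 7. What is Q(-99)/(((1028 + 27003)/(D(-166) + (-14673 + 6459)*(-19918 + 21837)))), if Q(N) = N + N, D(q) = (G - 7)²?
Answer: 3121007868/28031 ≈ 1.1134e+5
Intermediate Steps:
D(q) = 0 (D(q) = (7 - 7)² = 0² = 0)
Q(N) = 2*N
Q(-99)/(((1028 + 27003)/(D(-166) + (-14673 + 6459)*(-19918 + 21837)))) = (2*(-99))/(((1028 + 27003)/(0 + (-14673 + 6459)*(-19918 + 21837)))) = -198/(28031/(0 - 8214*1919)) = -198/(28031/(0 - 15762666)) = -198/(28031/(-15762666)) = -198/(28031*(-1/15762666)) = -198/(-28031/15762666) = -198*(-15762666/28031) = 3121007868/28031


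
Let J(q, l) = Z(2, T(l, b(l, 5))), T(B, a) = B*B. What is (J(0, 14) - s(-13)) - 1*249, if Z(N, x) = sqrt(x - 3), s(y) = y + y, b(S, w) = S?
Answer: -223 + sqrt(193) ≈ -209.11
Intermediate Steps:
T(B, a) = B**2
s(y) = 2*y
Z(N, x) = sqrt(-3 + x)
J(q, l) = sqrt(-3 + l**2)
(J(0, 14) - s(-13)) - 1*249 = (sqrt(-3 + 14**2) - 2*(-13)) - 1*249 = (sqrt(-3 + 196) - 1*(-26)) - 249 = (sqrt(193) + 26) - 249 = (26 + sqrt(193)) - 249 = -223 + sqrt(193)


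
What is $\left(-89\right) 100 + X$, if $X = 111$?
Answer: $-8789$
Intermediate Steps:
$\left(-89\right) 100 + X = \left(-89\right) 100 + 111 = -8900 + 111 = -8789$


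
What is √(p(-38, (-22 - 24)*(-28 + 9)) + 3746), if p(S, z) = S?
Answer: 6*√103 ≈ 60.893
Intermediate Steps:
√(p(-38, (-22 - 24)*(-28 + 9)) + 3746) = √(-38 + 3746) = √3708 = 6*√103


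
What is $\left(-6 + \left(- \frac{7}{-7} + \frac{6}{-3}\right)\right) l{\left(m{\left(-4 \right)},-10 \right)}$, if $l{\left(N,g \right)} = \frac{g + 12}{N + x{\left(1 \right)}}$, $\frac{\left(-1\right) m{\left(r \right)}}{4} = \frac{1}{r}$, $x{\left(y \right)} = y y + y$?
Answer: $- \frac{14}{3} \approx -4.6667$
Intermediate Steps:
$x{\left(y \right)} = y + y^{2}$ ($x{\left(y \right)} = y^{2} + y = y + y^{2}$)
$m{\left(r \right)} = - \frac{4}{r}$
$l{\left(N,g \right)} = \frac{12 + g}{2 + N}$ ($l{\left(N,g \right)} = \frac{g + 12}{N + 1 \left(1 + 1\right)} = \frac{12 + g}{N + 1 \cdot 2} = \frac{12 + g}{N + 2} = \frac{12 + g}{2 + N}$)
$\left(-6 + \left(- \frac{7}{-7} + \frac{6}{-3}\right)\right) l{\left(m{\left(-4 \right)},-10 \right)} = \left(-6 + \left(- \frac{7}{-7} + \frac{6}{-3}\right)\right) \frac{12 - 10}{2 - \frac{4}{-4}} = \left(-6 + \left(\left(-7\right) \left(- \frac{1}{7}\right) + 6 \left(- \frac{1}{3}\right)\right)\right) \frac{1}{2 - -1} \cdot 2 = \left(-6 + \left(1 - 2\right)\right) \frac{1}{2 + 1} \cdot 2 = \left(-6 - 1\right) \frac{1}{3} \cdot 2 = - 7 \cdot \frac{1}{3} \cdot 2 = \left(-7\right) \frac{2}{3} = - \frac{14}{3}$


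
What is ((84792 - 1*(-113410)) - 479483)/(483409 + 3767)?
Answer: -281281/487176 ≈ -0.57737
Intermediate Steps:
((84792 - 1*(-113410)) - 479483)/(483409 + 3767) = ((84792 + 113410) - 479483)/487176 = (198202 - 479483)*(1/487176) = -281281*1/487176 = -281281/487176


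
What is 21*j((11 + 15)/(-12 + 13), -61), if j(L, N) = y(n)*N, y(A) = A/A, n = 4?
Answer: -1281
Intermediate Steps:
y(A) = 1
j(L, N) = N (j(L, N) = 1*N = N)
21*j((11 + 15)/(-12 + 13), -61) = 21*(-61) = -1281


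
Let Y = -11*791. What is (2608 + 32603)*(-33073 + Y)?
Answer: -1470904314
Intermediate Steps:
Y = -8701
(2608 + 32603)*(-33073 + Y) = (2608 + 32603)*(-33073 - 8701) = 35211*(-41774) = -1470904314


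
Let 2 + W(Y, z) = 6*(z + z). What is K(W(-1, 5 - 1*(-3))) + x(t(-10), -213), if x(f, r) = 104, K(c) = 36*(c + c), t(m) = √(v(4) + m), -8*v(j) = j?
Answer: 6872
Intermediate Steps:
W(Y, z) = -2 + 12*z (W(Y, z) = -2 + 6*(z + z) = -2 + 6*(2*z) = -2 + 12*z)
v(j) = -j/8
t(m) = √(-½ + m) (t(m) = √(-⅛*4 + m) = √(-½ + m))
K(c) = 72*c (K(c) = 36*(2*c) = 72*c)
K(W(-1, 5 - 1*(-3))) + x(t(-10), -213) = 72*(-2 + 12*(5 - 1*(-3))) + 104 = 72*(-2 + 12*(5 + 3)) + 104 = 72*(-2 + 12*8) + 104 = 72*(-2 + 96) + 104 = 72*94 + 104 = 6768 + 104 = 6872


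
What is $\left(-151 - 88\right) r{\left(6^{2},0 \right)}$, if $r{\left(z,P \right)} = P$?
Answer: $0$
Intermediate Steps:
$\left(-151 - 88\right) r{\left(6^{2},0 \right)} = \left(-151 - 88\right) 0 = \left(-239\right) 0 = 0$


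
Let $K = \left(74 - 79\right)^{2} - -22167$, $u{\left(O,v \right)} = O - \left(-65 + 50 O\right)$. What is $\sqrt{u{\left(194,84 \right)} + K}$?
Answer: $\sqrt{12751} \approx 112.92$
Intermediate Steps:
$u{\left(O,v \right)} = 65 - 49 O$ ($u{\left(O,v \right)} = O - \left(-65 + 50 O\right) = 65 - 49 O$)
$K = 22192$ ($K = \left(-5\right)^{2} + 22167 = 25 + 22167 = 22192$)
$\sqrt{u{\left(194,84 \right)} + K} = \sqrt{\left(65 - 9506\right) + 22192} = \sqrt{-9441 + 22192} = \sqrt{12751}$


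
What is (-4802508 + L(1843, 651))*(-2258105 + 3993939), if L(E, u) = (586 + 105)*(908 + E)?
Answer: -5036638651878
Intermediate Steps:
L(E, u) = 627428 + 691*E (L(E, u) = 691*(908 + E) = 627428 + 691*E)
(-4802508 + L(1843, 651))*(-2258105 + 3993939) = (-4802508 + (627428 + 691*1843))*(-2258105 + 3993939) = (-4802508 + (627428 + 1273513))*1735834 = (-4802508 + 1900941)*1735834 = -2901567*1735834 = -5036638651878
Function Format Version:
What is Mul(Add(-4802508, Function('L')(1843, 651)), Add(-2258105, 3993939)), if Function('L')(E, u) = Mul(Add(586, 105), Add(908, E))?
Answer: -5036638651878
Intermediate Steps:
Function('L')(E, u) = Add(627428, Mul(691, E)) (Function('L')(E, u) = Mul(691, Add(908, E)) = Add(627428, Mul(691, E)))
Mul(Add(-4802508, Function('L')(1843, 651)), Add(-2258105, 3993939)) = Mul(Add(-4802508, Add(627428, Mul(691, 1843))), Add(-2258105, 3993939)) = Mul(Add(-4802508, Add(627428, 1273513)), 1735834) = Mul(Add(-4802508, 1900941), 1735834) = Mul(-2901567, 1735834) = -5036638651878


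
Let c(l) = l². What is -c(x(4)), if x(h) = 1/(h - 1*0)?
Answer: -1/16 ≈ -0.062500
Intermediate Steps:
x(h) = 1/h (x(h) = 1/(h + 0) = 1/h)
-c(x(4)) = -(1/4)² = -(¼)² = -1*1/16 = -1/16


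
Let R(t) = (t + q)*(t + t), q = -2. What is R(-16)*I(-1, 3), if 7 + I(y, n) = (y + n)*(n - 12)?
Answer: -14400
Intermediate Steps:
R(t) = 2*t*(-2 + t) (R(t) = (t - 2)*(t + t) = (-2 + t)*(2*t) = 2*t*(-2 + t))
I(y, n) = -7 + (-12 + n)*(n + y) (I(y, n) = -7 + (y + n)*(n - 12) = -7 + (n + y)*(-12 + n) = -7 + (-12 + n)*(n + y))
R(-16)*I(-1, 3) = (2*(-16)*(-2 - 16))*(-7 + 3**2 - 12*3 - 12*(-1) + 3*(-1)) = (2*(-16)*(-18))*(-7 + 9 - 36 + 12 - 3) = 576*(-25) = -14400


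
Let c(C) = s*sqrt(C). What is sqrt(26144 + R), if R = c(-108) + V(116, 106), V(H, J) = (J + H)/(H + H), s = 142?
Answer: sqrt(87951635 + 2866128*I*sqrt(3))/58 ≈ 161.76 + 4.5615*I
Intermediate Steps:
V(H, J) = (H + J)/(2*H) (V(H, J) = (H + J)/((2*H)) = (H + J)*(1/(2*H)) = (H + J)/(2*H))
c(C) = 142*sqrt(C)
R = 111/116 + 852*I*sqrt(3) (R = 142*sqrt(-108) + (1/2)*(116 + 106)/116 = 142*(6*I*sqrt(3)) + (1/2)*(1/116)*222 = 852*I*sqrt(3) + 111/116 = 111/116 + 852*I*sqrt(3) ≈ 0.9569 + 1475.7*I)
sqrt(26144 + R) = sqrt(26144 + (111/116 + 852*I*sqrt(3))) = sqrt(3032815/116 + 852*I*sqrt(3))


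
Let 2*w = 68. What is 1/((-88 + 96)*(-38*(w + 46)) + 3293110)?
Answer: 1/3268790 ≈ 3.0592e-7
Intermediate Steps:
w = 34 (w = (½)*68 = 34)
1/((-88 + 96)*(-38*(w + 46)) + 3293110) = 1/((-88 + 96)*(-38*(34 + 46)) + 3293110) = 1/(8*(-38*80) + 3293110) = 1/(8*(-3040) + 3293110) = 1/(-24320 + 3293110) = 1/3268790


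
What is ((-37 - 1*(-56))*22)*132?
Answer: 55176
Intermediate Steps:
((-37 - 1*(-56))*22)*132 = ((-37 + 56)*22)*132 = (19*22)*132 = 418*132 = 55176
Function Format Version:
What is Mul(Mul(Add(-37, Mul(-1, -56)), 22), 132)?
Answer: 55176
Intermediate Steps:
Mul(Mul(Add(-37, Mul(-1, -56)), 22), 132) = Mul(Mul(Add(-37, 56), 22), 132) = Mul(Mul(19, 22), 132) = Mul(418, 132) = 55176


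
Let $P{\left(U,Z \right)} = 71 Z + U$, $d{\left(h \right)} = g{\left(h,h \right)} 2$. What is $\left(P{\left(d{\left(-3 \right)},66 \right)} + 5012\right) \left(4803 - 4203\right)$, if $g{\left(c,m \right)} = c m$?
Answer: $5829600$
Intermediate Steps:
$d{\left(h \right)} = 2 h^{2}$ ($d{\left(h \right)} = h h 2 = h^{2} \cdot 2 = 2 h^{2}$)
$P{\left(U,Z \right)} = U + 71 Z$
$\left(P{\left(d{\left(-3 \right)},66 \right)} + 5012\right) \left(4803 - 4203\right) = \left(\left(2 \left(-3\right)^{2} + 71 \cdot 66\right) + 5012\right) \left(4803 - 4203\right) = \left(\left(2 \cdot 9 + 4686\right) + 5012\right) 600 = \left(\left(18 + 4686\right) + 5012\right) 600 = \left(4704 + 5012\right) 600 = 9716 \cdot 600 = 5829600$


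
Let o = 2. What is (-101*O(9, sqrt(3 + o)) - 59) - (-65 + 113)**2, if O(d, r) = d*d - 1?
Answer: -10443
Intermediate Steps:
O(d, r) = -1 + d**2 (O(d, r) = d**2 - 1 = -1 + d**2)
(-101*O(9, sqrt(3 + o)) - 59) - (-65 + 113)**2 = (-101*(-1 + 9**2) - 59) - (-65 + 113)**2 = (-101*(-1 + 81) - 59) - 1*48**2 = (-101*80 - 59) - 1*2304 = (-8080 - 59) - 2304 = -8139 - 2304 = -10443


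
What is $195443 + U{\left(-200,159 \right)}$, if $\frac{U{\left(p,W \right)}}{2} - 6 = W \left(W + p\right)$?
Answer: $182417$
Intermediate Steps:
$U{\left(p,W \right)} = 12 + 2 W \left(W + p\right)$
$195443 + U{\left(-200,159 \right)} = 195443 + \left(12 + 2 \cdot 159^{2} + 2 \cdot 159 \left(-200\right)\right) = 195443 + \left(12 + 2 \cdot 25281 - 63600\right) = 195443 + \left(12 + 50562 - 63600\right) = 195443 - 13026 = 182417$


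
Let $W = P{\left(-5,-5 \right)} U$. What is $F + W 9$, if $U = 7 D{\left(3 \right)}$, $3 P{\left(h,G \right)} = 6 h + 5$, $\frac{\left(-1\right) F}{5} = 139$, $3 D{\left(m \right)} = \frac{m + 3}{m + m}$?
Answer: $-870$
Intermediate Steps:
$D{\left(m \right)} = \frac{3 + m}{6 m}$ ($D{\left(m \right)} = \frac{\left(m + 3\right) \frac{1}{m + m}}{3} = \frac{\left(3 + m\right) \frac{1}{2 m}}{3} = \frac{\frac{1}{2} \frac{1}{m} \left(3 + m\right)}{3} = \frac{3 + m}{6 m}$)
$F = -695$ ($F = \left(-5\right) 139 = -695$)
$P{\left(h,G \right)} = \frac{5}{3} + 2 h$ ($P{\left(h,G \right)} = \frac{6 h + 5}{3} = \frac{5 + 6 h}{3} = \frac{5}{3} + 2 h$)
$U = \frac{7}{3}$ ($U = 7 \frac{3 + 3}{6 \cdot 3} = 7 \cdot \frac{1}{6} \cdot \frac{1}{3} \cdot 6 = 7 \cdot \frac{1}{3} = \frac{7}{3} \approx 2.3333$)
$W = - \frac{175}{9}$ ($W = \left(\frac{5}{3} + 2 \left(-5\right)\right) \frac{7}{3} = \left(\frac{5}{3} - 10\right) \frac{7}{3} = \left(- \frac{25}{3}\right) \frac{7}{3} = - \frac{175}{9} \approx -19.444$)
$F + W 9 = -695 - 175 = -870$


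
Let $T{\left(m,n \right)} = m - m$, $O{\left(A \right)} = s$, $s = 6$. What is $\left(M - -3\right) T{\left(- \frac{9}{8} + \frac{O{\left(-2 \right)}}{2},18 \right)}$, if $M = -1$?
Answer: $0$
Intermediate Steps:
$O{\left(A \right)} = 6$
$T{\left(m,n \right)} = 0$
$\left(M - -3\right) T{\left(- \frac{9}{8} + \frac{O{\left(-2 \right)}}{2},18 \right)} = \left(-1 - -3\right) 0 = \left(-1 + 3\right) 0 = 2 \cdot 0 = 0$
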